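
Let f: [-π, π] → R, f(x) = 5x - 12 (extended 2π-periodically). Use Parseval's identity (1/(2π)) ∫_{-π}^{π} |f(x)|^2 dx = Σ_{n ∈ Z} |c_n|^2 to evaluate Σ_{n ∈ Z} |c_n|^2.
Σ |c_n|^2 = 25π^2/3 + 144

Expand and integrate term by term over [-π, π]:
  ∫ (5x)^2 dx = 25·(2π^3/3); ∫ 2·5·(-12)·x dx = 0 (odd integrand); ∫ (-12)^2 dx = 144·2π.
So (1/(2π)) ∫_{-π}^{π} (5x - 12)^2 dx = 25π^2/3 + 144 = 25π^2/3 + 144.
Parseval ⇒ Σ |c_n|^2 = 25π^2/3 + 144.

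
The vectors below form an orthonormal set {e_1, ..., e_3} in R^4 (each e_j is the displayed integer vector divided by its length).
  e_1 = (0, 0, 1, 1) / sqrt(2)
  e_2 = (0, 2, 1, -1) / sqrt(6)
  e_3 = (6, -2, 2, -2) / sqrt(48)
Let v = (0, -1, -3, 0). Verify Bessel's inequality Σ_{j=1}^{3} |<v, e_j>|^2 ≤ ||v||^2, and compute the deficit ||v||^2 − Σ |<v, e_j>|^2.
Σ |<v, e_j>|^2 = 9; ||v||^2 = 10; deficit = 1

Write each e_j = u_j / sqrt(<u_j, u_j>) where u_j is the displayed integer vector. Then <v, e_j> = <v, u_j> / sqrt(<u_j, u_j>), so |<v, e_j>|^2 = <v, u_j>^2 / <u_j, u_j>.
Coefficients: <v, e_1> = -3/sqrt(2), <v, e_2> = -5/sqrt(6), <v, e_3> = -4/sqrt(48).
Square and sum: Σ |<v, e_j>|^2 = 9.
Compute ||v||^2 = v·v = 10.
Deficit = 10 − 9 = 1 ≥ 0, confirming Bessel's inequality. (The deficit equals ||v − Σ <v,e_j> e_j||^2, the squared distance from v to span{e_j}.)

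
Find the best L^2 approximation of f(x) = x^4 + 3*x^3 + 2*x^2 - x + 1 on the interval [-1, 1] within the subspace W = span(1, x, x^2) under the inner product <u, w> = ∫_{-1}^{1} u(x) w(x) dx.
g(x) = 20*x^2/7 + 4*x/5 + 32/35

The best approximation g ∈ W is the orthogonal projection of f onto W. Writing g = a_0 + a_1 x + a_2 x^2, the coefficients solve the normal equations G · a = b where
  G_{ij} = <φ_i, φ_j> and b_i = <f, φ_i>, with φ_0 = 1, φ_1 = x, φ_2 = x^2.
G =
  [2, 0, 2/3]
  [0, 2/3, 0]
  [2/3, 0, 2/5],
b = (56/15, 8/15, 184/105).
Solving gives a_0 = 32/35, a_1 = 4/5, a_2 = 20/7, so
  g(x) = 20*x^2/7 + 4*x/5 + 32/35.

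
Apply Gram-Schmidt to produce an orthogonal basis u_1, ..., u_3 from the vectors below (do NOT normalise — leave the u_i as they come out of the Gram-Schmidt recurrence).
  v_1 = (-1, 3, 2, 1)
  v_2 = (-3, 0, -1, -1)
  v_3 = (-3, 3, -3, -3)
Orthogonal basis:
  u_1 = (-1, 3, 2, 1)
  u_2 = (-3, 0, -1, -1)
  u_3 = (71/55, 12/5, -112/55, -101/55)

Apply the Gram-Schmidt recurrence
  u_1 = v_1
  u_i = v_i − Σ_{j<i} ((v_i · u_j) / (u_j · u_j)) · u_j.

Step by step this gives:
  u_1 = (-1, 3, 2, 1)
  u_2 = (-3, 0, -1, -1)
  u_3 = (71/55, 12/5, -112/55, -101/55)

Orthogonality check:
  u_2 · u_1 = 0 (should be 0)
  u_3 · u_1 = 0 (should be 0)
  u_3 · u_2 = 0 (should be 0)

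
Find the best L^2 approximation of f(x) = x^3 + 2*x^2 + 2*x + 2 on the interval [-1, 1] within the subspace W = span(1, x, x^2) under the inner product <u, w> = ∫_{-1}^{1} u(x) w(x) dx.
g(x) = 2*x^2 + 13*x/5 + 2

The best approximation g ∈ W is the orthogonal projection of f onto W. Writing g = a_0 + a_1 x + a_2 x^2, the coefficients solve the normal equations G · a = b where
  G_{ij} = <φ_i, φ_j> and b_i = <f, φ_i>, with φ_0 = 1, φ_1 = x, φ_2 = x^2.
G =
  [2, 0, 2/3]
  [0, 2/3, 0]
  [2/3, 0, 2/5],
b = (16/3, 26/15, 32/15).
Solving gives a_0 = 2, a_1 = 13/5, a_2 = 2, so
  g(x) = 2*x^2 + 13*x/5 + 2.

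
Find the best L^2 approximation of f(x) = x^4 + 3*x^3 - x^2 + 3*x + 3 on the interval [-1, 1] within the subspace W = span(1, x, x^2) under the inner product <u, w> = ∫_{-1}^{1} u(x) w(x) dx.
g(x) = -x^2/7 + 24*x/5 + 102/35

The best approximation g ∈ W is the orthogonal projection of f onto W. Writing g = a_0 + a_1 x + a_2 x^2, the coefficients solve the normal equations G · a = b where
  G_{ij} = <φ_i, φ_j> and b_i = <f, φ_i>, with φ_0 = 1, φ_1 = x, φ_2 = x^2.
G =
  [2, 0, 2/3]
  [0, 2/3, 0]
  [2/3, 0, 2/5],
b = (86/15, 16/5, 66/35).
Solving gives a_0 = 102/35, a_1 = 24/5, a_2 = -1/7, so
  g(x) = -x^2/7 + 24*x/5 + 102/35.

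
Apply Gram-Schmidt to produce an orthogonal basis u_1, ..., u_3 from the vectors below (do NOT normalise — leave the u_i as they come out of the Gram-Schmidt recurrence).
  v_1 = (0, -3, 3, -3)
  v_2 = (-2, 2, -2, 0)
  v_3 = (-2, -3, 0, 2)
Orthogonal basis:
  u_1 = (0, -3, 3, -3)
  u_2 = (-2, 2/3, -2/3, -4/3)
  u_3 = (-11/5, -13/5, -2/5, 11/5)

Apply the Gram-Schmidt recurrence
  u_1 = v_1
  u_i = v_i − Σ_{j<i} ((v_i · u_j) / (u_j · u_j)) · u_j.

Step by step this gives:
  u_1 = (0, -3, 3, -3)
  u_2 = (-2, 2/3, -2/3, -4/3)
  u_3 = (-11/5, -13/5, -2/5, 11/5)

Orthogonality check:
  u_2 · u_1 = 0 (should be 0)
  u_3 · u_1 = 0 (should be 0)
  u_3 · u_2 = 0 (should be 0)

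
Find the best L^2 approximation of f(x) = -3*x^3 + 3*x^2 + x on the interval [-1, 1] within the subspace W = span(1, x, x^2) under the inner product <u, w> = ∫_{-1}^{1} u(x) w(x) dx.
g(x) = 3*x^2 - 4*x/5

The best approximation g ∈ W is the orthogonal projection of f onto W. Writing g = a_0 + a_1 x + a_2 x^2, the coefficients solve the normal equations G · a = b where
  G_{ij} = <φ_i, φ_j> and b_i = <f, φ_i>, with φ_0 = 1, φ_1 = x, φ_2 = x^2.
G =
  [2, 0, 2/3]
  [0, 2/3, 0]
  [2/3, 0, 2/5],
b = (2, -8/15, 6/5).
Solving gives a_0 = 0, a_1 = -4/5, a_2 = 3, so
  g(x) = 3*x^2 - 4*x/5.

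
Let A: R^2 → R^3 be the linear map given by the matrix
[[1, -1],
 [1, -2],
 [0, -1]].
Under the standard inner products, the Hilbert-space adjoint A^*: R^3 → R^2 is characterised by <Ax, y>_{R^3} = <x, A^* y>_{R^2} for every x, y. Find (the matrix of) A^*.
A^* = A^T =
[[1, 1, 0],
 [-1, -2, -1]]

For real matrices with standard dot products, the defining identity <Ax, y> = <x, A^* y> gives (Ax)^T y = x^T (A^*) y, i.e. x^T A^T y = x^T (A^*) y. Since this holds for all x, y, we must have A^* = A^T. Therefore
A^* =
[[1, 1, 0],
 [-1, -2, -1]].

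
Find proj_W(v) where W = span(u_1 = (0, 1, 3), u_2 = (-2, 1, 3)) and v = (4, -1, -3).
proj_W(v) = (4, -1, -3)

Set up U = [u_1 | ... | u_2] ∈ R^(3×2). The projector onto W = col(U) is P = U (U^T U)^(-1) U^T.
Compute U^T U =
  [10, 10]
  [10, 14],
and U^T v = (-10, -18).
Solve U^T U · c = U^T v for the coefficients: c = (1, -2). The projection is proj_W(v) = U c.
Check: (v - proj_W(v)) · u_1 = 0  (should be 0).
Check: (v - proj_W(v)) · u_2 = 0  (should be 0).
Result: proj_W(v) = (4, -1, -3).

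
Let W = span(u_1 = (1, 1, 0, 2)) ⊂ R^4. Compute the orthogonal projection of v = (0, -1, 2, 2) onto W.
proj_W(v) = (1/2, 1/2, 0, 1)

Set up U = [u_1 | ... | u_1] ∈ R^(4×1). The projector onto W = col(U) is P = U (U^T U)^(-1) U^T.
Compute U^T U =
  [6],
and U^T v = (3).
Solve U^T U · c = U^T v for the coefficients: c = (1/2). The projection is proj_W(v) = U c.
Check: (v - proj_W(v)) · u_1 = 0  (should be 0).
Result: proj_W(v) = (1/2, 1/2, 0, 1).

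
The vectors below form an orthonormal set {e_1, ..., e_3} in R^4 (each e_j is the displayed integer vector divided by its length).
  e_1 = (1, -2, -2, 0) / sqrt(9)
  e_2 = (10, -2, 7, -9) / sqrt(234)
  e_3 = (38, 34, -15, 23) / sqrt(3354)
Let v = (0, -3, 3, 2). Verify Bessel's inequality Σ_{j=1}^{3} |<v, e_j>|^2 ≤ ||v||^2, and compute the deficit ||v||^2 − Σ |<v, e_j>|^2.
Σ |<v, e_j>|^2 = 437/129; ||v||^2 = 22; deficit = 2401/129

Write each e_j = u_j / sqrt(<u_j, u_j>) where u_j is the displayed integer vector. Then <v, e_j> = <v, u_j> / sqrt(<u_j, u_j>), so |<v, e_j>|^2 = <v, u_j>^2 / <u_j, u_j>.
Coefficients: <v, e_1> = 0/sqrt(9), <v, e_2> = 9/sqrt(234), <v, e_3> = -101/sqrt(3354).
Square and sum: Σ |<v, e_j>|^2 = 437/129.
Compute ||v||^2 = v·v = 22.
Deficit = 22 − 437/129 = 2401/129 ≥ 0, confirming Bessel's inequality. (The deficit equals ||v − Σ <v,e_j> e_j||^2, the squared distance from v to span{e_j}.)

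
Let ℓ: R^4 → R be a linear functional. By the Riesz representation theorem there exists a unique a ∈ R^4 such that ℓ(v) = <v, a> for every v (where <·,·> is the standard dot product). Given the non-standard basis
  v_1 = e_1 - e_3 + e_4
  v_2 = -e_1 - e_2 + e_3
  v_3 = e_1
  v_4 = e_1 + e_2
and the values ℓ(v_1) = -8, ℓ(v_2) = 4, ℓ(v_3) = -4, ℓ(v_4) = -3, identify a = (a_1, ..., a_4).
a = (-4, 1, 1, -3)

Write a = (a_1, ..., a_4) in the standard basis. For each basis vector v_i, ℓ(v_i) = <v_i, a> is a linear equation in the a_j's. Collect the n equations into a matrix system V a = ℓ, where row i of V is v_i (expressed in the standard basis). Since V is invertible (lower-triangular with 1s on the diagonal, up to permutation), solve by back-substitution:
  V =
[[1, 0, -1, 1],
 [-1, -1, 1, 0],
 [1, 0, 0, 0],
 [1, 1, 0, 0]]
  V a = (-8, 4, -4, -3)
Solving gives a = (-4, 1, 1, -3).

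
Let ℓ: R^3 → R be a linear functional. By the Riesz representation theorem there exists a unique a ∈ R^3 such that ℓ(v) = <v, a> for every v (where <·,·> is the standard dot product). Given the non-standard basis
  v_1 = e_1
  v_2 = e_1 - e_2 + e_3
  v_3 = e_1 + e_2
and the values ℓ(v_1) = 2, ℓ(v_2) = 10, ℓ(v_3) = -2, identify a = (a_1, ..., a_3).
a = (2, -4, 4)

Write a = (a_1, ..., a_3) in the standard basis. For each basis vector v_i, ℓ(v_i) = <v_i, a> is a linear equation in the a_j's. Collect the n equations into a matrix system V a = ℓ, where row i of V is v_i (expressed in the standard basis). Since V is invertible (lower-triangular with 1s on the diagonal, up to permutation), solve by back-substitution:
  V =
[[1, 0, 0],
 [1, -1, 1],
 [1, 1, 0]]
  V a = (2, 10, -2)
Solving gives a = (2, -4, 4).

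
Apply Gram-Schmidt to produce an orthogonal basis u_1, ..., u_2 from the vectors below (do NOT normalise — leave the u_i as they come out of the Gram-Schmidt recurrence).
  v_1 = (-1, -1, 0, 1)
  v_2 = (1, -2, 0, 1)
Orthogonal basis:
  u_1 = (-1, -1, 0, 1)
  u_2 = (5/3, -4/3, 0, 1/3)

Apply the Gram-Schmidt recurrence
  u_1 = v_1
  u_i = v_i − Σ_{j<i} ((v_i · u_j) / (u_j · u_j)) · u_j.

Step by step this gives:
  u_1 = (-1, -1, 0, 1)
  u_2 = (5/3, -4/3, 0, 1/3)

Orthogonality check:
  u_2 · u_1 = 0 (should be 0)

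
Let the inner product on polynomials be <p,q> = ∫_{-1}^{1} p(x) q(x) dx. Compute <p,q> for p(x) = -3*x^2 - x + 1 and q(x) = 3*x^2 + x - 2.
<p,q> = -34/15

Expand the product: p(x)·q(x) = -9*x^4 - 6*x^3 + 8*x^2 + 3*x - 2.
∫_{-1}^{1} of each monomial x^k gives [2/(k+1) if k even, 0 if k odd]. Integrating term-by-term (or equivalently evaluating the antiderivative F(x) = -9*x^5/5 - 3*x^4/2 + 8*x^3/3 + 3*x^2/2 - 2*x at the endpoints):
  F(1) − F(−1) = -17/15 − (17/15) = -34/15.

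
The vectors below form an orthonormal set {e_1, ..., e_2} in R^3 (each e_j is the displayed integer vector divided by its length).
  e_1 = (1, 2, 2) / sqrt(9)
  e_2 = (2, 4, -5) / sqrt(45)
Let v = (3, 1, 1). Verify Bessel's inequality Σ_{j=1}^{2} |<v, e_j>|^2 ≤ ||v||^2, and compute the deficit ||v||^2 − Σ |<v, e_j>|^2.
Σ |<v, e_j>|^2 = 6; ||v||^2 = 11; deficit = 5

Write each e_j = u_j / sqrt(<u_j, u_j>) where u_j is the displayed integer vector. Then <v, e_j> = <v, u_j> / sqrt(<u_j, u_j>), so |<v, e_j>|^2 = <v, u_j>^2 / <u_j, u_j>.
Coefficients: <v, e_1> = 7/sqrt(9), <v, e_2> = 5/sqrt(45).
Square and sum: Σ |<v, e_j>|^2 = 6.
Compute ||v||^2 = v·v = 11.
Deficit = 11 − 6 = 5 ≥ 0, confirming Bessel's inequality. (The deficit equals ||v − Σ <v,e_j> e_j||^2, the squared distance from v to span{e_j}.)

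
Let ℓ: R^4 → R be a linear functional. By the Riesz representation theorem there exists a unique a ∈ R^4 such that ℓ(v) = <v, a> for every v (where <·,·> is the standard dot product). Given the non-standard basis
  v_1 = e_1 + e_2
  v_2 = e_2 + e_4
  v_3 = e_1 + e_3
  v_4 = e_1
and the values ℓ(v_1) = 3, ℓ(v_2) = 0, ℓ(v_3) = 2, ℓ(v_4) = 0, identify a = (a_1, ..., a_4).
a = (0, 3, 2, -3)

Write a = (a_1, ..., a_4) in the standard basis. For each basis vector v_i, ℓ(v_i) = <v_i, a> is a linear equation in the a_j's. Collect the n equations into a matrix system V a = ℓ, where row i of V is v_i (expressed in the standard basis). Since V is invertible (lower-triangular with 1s on the diagonal, up to permutation), solve by back-substitution:
  V =
[[1, 1, 0, 0],
 [0, 1, 0, 1],
 [1, 0, 1, 0],
 [1, 0, 0, 0]]
  V a = (3, 0, 2, 0)
Solving gives a = (0, 3, 2, -3).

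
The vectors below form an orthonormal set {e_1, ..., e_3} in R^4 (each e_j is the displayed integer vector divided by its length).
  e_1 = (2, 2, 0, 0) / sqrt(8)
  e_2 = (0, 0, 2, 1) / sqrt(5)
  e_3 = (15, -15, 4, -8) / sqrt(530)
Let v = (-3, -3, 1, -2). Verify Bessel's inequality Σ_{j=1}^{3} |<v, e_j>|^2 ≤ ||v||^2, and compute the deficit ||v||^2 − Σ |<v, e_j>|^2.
Σ |<v, e_j>|^2 = 994/53; ||v||^2 = 23; deficit = 225/53

Write each e_j = u_j / sqrt(<u_j, u_j>) where u_j is the displayed integer vector. Then <v, e_j> = <v, u_j> / sqrt(<u_j, u_j>), so |<v, e_j>|^2 = <v, u_j>^2 / <u_j, u_j>.
Coefficients: <v, e_1> = -12/sqrt(8), <v, e_2> = 0/sqrt(5), <v, e_3> = 20/sqrt(530).
Square and sum: Σ |<v, e_j>|^2 = 994/53.
Compute ||v||^2 = v·v = 23.
Deficit = 23 − 994/53 = 225/53 ≥ 0, confirming Bessel's inequality. (The deficit equals ||v − Σ <v,e_j> e_j||^2, the squared distance from v to span{e_j}.)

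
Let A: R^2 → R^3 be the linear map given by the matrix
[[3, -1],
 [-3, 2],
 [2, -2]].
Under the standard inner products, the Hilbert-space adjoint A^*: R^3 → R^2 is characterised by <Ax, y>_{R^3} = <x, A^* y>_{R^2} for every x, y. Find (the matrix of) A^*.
A^* = A^T =
[[3, -3, 2],
 [-1, 2, -2]]

For real matrices with standard dot products, the defining identity <Ax, y> = <x, A^* y> gives (Ax)^T y = x^T (A^*) y, i.e. x^T A^T y = x^T (A^*) y. Since this holds for all x, y, we must have A^* = A^T. Therefore
A^* =
[[3, -3, 2],
 [-1, 2, -2]].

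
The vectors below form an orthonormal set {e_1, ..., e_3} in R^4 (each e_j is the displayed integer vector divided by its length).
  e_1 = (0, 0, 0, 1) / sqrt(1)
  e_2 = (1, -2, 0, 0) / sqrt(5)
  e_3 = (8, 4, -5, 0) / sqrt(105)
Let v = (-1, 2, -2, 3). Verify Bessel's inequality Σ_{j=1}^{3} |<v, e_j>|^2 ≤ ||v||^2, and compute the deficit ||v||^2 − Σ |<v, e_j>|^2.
Σ |<v, e_j>|^2 = 314/21; ||v||^2 = 18; deficit = 64/21

Write each e_j = u_j / sqrt(<u_j, u_j>) where u_j is the displayed integer vector. Then <v, e_j> = <v, u_j> / sqrt(<u_j, u_j>), so |<v, e_j>|^2 = <v, u_j>^2 / <u_j, u_j>.
Coefficients: <v, e_1> = 3/sqrt(1), <v, e_2> = -5/sqrt(5), <v, e_3> = 10/sqrt(105).
Square and sum: Σ |<v, e_j>|^2 = 314/21.
Compute ||v||^2 = v·v = 18.
Deficit = 18 − 314/21 = 64/21 ≥ 0, confirming Bessel's inequality. (The deficit equals ||v − Σ <v,e_j> e_j||^2, the squared distance from v to span{e_j}.)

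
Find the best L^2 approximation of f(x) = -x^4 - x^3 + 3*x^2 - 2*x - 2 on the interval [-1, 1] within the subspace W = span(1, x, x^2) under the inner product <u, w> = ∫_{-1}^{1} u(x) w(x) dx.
g(x) = 15*x^2/7 - 13*x/5 - 67/35

The best approximation g ∈ W is the orthogonal projection of f onto W. Writing g = a_0 + a_1 x + a_2 x^2, the coefficients solve the normal equations G · a = b where
  G_{ij} = <φ_i, φ_j> and b_i = <f, φ_i>, with φ_0 = 1, φ_1 = x, φ_2 = x^2.
G =
  [2, 0, 2/3]
  [0, 2/3, 0]
  [2/3, 0, 2/5],
b = (-12/5, -26/15, -44/105).
Solving gives a_0 = -67/35, a_1 = -13/5, a_2 = 15/7, so
  g(x) = 15*x^2/7 - 13*x/5 - 67/35.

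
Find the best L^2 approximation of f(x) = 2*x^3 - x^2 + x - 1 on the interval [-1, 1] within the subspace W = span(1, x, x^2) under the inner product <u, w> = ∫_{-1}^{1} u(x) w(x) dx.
g(x) = -x^2 + 11*x/5 - 1

The best approximation g ∈ W is the orthogonal projection of f onto W. Writing g = a_0 + a_1 x + a_2 x^2, the coefficients solve the normal equations G · a = b where
  G_{ij} = <φ_i, φ_j> and b_i = <f, φ_i>, with φ_0 = 1, φ_1 = x, φ_2 = x^2.
G =
  [2, 0, 2/3]
  [0, 2/3, 0]
  [2/3, 0, 2/5],
b = (-8/3, 22/15, -16/15).
Solving gives a_0 = -1, a_1 = 11/5, a_2 = -1, so
  g(x) = -x^2 + 11*x/5 - 1.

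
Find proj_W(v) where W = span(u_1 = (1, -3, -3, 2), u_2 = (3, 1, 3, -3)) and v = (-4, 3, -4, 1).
proj_W(v) = (-1943/419, 459/419, -615/419, 947/419)

Set up U = [u_1 | ... | u_2] ∈ R^(4×2). The projector onto W = col(U) is P = U (U^T U)^(-1) U^T.
Compute U^T U =
  [23, -15]
  [-15, 28],
and U^T v = (1, -24).
Solve U^T U · c = U^T v for the coefficients: c = (-332/419, -537/419). The projection is proj_W(v) = U c.
Check: (v - proj_W(v)) · u_1 = 0  (should be 0).
Check: (v - proj_W(v)) · u_2 = 0  (should be 0).
Result: proj_W(v) = (-1943/419, 459/419, -615/419, 947/419).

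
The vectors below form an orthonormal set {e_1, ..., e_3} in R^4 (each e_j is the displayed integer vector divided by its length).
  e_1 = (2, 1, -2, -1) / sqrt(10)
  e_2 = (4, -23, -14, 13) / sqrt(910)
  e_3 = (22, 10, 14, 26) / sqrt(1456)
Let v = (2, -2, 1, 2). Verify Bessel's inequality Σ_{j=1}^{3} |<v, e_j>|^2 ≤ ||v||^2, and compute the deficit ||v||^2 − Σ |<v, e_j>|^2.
Σ |<v, e_j>|^2 = 43/4; ||v||^2 = 13; deficit = 9/4

Write each e_j = u_j / sqrt(<u_j, u_j>) where u_j is the displayed integer vector. Then <v, e_j> = <v, u_j> / sqrt(<u_j, u_j>), so |<v, e_j>|^2 = <v, u_j>^2 / <u_j, u_j>.
Coefficients: <v, e_1> = -2/sqrt(10), <v, e_2> = 66/sqrt(910), <v, e_3> = 90/sqrt(1456).
Square and sum: Σ |<v, e_j>|^2 = 43/4.
Compute ||v||^2 = v·v = 13.
Deficit = 13 − 43/4 = 9/4 ≥ 0, confirming Bessel's inequality. (The deficit equals ||v − Σ <v,e_j> e_j||^2, the squared distance from v to span{e_j}.)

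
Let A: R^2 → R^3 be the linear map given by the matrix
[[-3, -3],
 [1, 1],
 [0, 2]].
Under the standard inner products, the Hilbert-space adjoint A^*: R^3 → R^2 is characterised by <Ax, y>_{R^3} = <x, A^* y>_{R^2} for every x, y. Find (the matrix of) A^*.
A^* = A^T =
[[-3, 1, 0],
 [-3, 1, 2]]

For real matrices with standard dot products, the defining identity <Ax, y> = <x, A^* y> gives (Ax)^T y = x^T (A^*) y, i.e. x^T A^T y = x^T (A^*) y. Since this holds for all x, y, we must have A^* = A^T. Therefore
A^* =
[[-3, 1, 0],
 [-3, 1, 2]].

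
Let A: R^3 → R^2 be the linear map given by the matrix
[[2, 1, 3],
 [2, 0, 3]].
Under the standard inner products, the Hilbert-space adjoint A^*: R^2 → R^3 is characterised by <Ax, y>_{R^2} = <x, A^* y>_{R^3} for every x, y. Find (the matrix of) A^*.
A^* = A^T =
[[2, 2],
 [1, 0],
 [3, 3]]

For real matrices with standard dot products, the defining identity <Ax, y> = <x, A^* y> gives (Ax)^T y = x^T (A^*) y, i.e. x^T A^T y = x^T (A^*) y. Since this holds for all x, y, we must have A^* = A^T. Therefore
A^* =
[[2, 2],
 [1, 0],
 [3, 3]].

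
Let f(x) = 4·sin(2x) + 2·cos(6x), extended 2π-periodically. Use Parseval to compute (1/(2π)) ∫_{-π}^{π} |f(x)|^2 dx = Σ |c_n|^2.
Σ |c_n|^2 = 10

Expand |f|^2 and use orthogonality of {sin(nx), cos(mx)} on [-π, π]:
  ∫_{-π}^{π} sin(nx)^2 dx = π, ∫ cos(mx)^2 dx = π, and cross terms integrate to 0.
So ∫_{-π}^{π} f(x)^2 dx = 4^2 · π + 2^2 · π = (16 + 4)π.
Divide by 2π: (16 + 4)/2 = 10.
By Parseval, this equals Σ |c_n|^2.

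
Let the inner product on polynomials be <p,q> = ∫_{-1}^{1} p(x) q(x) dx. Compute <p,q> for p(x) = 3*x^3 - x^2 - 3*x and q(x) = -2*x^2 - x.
<p,q> = 8/5

Expand the product: p(x)·q(x) = -6*x^5 - x^4 + 7*x^3 + 3*x^2.
∫_{-1}^{1} of each monomial x^k gives [2/(k+1) if k even, 0 if k odd]. Integrating term-by-term (or equivalently evaluating the antiderivative F(x) = -x^6 - x^5/5 + 7*x^4/4 + x^3 at the endpoints):
  F(1) − F(−1) = 31/20 − (-1/20) = 8/5.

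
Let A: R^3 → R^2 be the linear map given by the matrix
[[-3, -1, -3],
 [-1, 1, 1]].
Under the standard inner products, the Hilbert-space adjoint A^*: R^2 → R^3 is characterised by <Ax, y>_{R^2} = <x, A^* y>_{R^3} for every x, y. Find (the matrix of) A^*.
A^* = A^T =
[[-3, -1],
 [-1, 1],
 [-3, 1]]

For real matrices with standard dot products, the defining identity <Ax, y> = <x, A^* y> gives (Ax)^T y = x^T (A^*) y, i.e. x^T A^T y = x^T (A^*) y. Since this holds for all x, y, we must have A^* = A^T. Therefore
A^* =
[[-3, -1],
 [-1, 1],
 [-3, 1]].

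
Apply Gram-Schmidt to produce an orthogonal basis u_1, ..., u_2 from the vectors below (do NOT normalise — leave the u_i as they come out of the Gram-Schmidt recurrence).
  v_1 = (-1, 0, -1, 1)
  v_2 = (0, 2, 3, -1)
Orthogonal basis:
  u_1 = (-1, 0, -1, 1)
  u_2 = (-4/3, 2, 5/3, 1/3)

Apply the Gram-Schmidt recurrence
  u_1 = v_1
  u_i = v_i − Σ_{j<i} ((v_i · u_j) / (u_j · u_j)) · u_j.

Step by step this gives:
  u_1 = (-1, 0, -1, 1)
  u_2 = (-4/3, 2, 5/3, 1/3)

Orthogonality check:
  u_2 · u_1 = 0 (should be 0)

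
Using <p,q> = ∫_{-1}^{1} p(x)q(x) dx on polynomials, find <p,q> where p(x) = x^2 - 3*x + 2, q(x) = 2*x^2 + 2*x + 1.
<p,q> = 62/15

Expand the product: p(x)·q(x) = 2*x^4 - 4*x^3 - x^2 + x + 2.
∫_{-1}^{1} of each monomial x^k gives [2/(k+1) if k even, 0 if k odd]. Integrating term-by-term (or equivalently evaluating the antiderivative F(x) = 2*x^5/5 - x^4 - x^3/3 + x^2/2 + 2*x at the endpoints):
  F(1) − F(−1) = 47/30 − (-77/30) = 62/15.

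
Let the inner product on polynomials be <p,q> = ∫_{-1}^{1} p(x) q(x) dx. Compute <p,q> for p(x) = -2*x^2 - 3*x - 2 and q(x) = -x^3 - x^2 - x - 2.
<p,q> = 16

Expand the product: p(x)·q(x) = 2*x^5 + 5*x^4 + 7*x^3 + 9*x^2 + 8*x + 4.
∫_{-1}^{1} of each monomial x^k gives [2/(k+1) if k even, 0 if k odd]. Integrating term-by-term (or equivalently evaluating the antiderivative F(x) = x^6/3 + x^5 + 7*x^4/4 + 3*x^3 + 4*x^2 + 4*x at the endpoints):
  F(1) − F(−1) = 169/12 − (-23/12) = 16.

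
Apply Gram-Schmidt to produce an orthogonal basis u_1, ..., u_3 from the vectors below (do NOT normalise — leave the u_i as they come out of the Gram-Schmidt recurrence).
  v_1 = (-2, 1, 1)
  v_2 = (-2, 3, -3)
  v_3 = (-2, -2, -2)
Orthogonal basis:
  u_1 = (-2, 1, 1)
  u_2 = (-2/3, 7/3, -11/3)
  u_3 = (-54/29, -72/29, -36/29)

Apply the Gram-Schmidt recurrence
  u_1 = v_1
  u_i = v_i − Σ_{j<i} ((v_i · u_j) / (u_j · u_j)) · u_j.

Step by step this gives:
  u_1 = (-2, 1, 1)
  u_2 = (-2/3, 7/3, -11/3)
  u_3 = (-54/29, -72/29, -36/29)

Orthogonality check:
  u_2 · u_1 = 0 (should be 0)
  u_3 · u_1 = 0 (should be 0)
  u_3 · u_2 = 0 (should be 0)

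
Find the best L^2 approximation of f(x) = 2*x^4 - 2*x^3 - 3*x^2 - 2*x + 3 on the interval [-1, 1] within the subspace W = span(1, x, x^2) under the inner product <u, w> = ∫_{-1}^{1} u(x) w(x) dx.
g(x) = -9*x^2/7 - 16*x/5 + 99/35

The best approximation g ∈ W is the orthogonal projection of f onto W. Writing g = a_0 + a_1 x + a_2 x^2, the coefficients solve the normal equations G · a = b where
  G_{ij} = <φ_i, φ_j> and b_i = <f, φ_i>, with φ_0 = 1, φ_1 = x, φ_2 = x^2.
G =
  [2, 0, 2/3]
  [0, 2/3, 0]
  [2/3, 0, 2/5],
b = (24/5, -32/15, 48/35).
Solving gives a_0 = 99/35, a_1 = -16/5, a_2 = -9/7, so
  g(x) = -9*x^2/7 - 16*x/5 + 99/35.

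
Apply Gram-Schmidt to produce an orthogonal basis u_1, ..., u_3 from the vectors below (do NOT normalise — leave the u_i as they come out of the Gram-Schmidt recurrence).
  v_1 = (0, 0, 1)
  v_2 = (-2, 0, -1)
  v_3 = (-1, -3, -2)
Orthogonal basis:
  u_1 = (0, 0, 1)
  u_2 = (-2, 0, 0)
  u_3 = (0, -3, 0)

Apply the Gram-Schmidt recurrence
  u_1 = v_1
  u_i = v_i − Σ_{j<i} ((v_i · u_j) / (u_j · u_j)) · u_j.

Step by step this gives:
  u_1 = (0, 0, 1)
  u_2 = (-2, 0, 0)
  u_3 = (0, -3, 0)

Orthogonality check:
  u_2 · u_1 = 0 (should be 0)
  u_3 · u_1 = 0 (should be 0)
  u_3 · u_2 = 0 (should be 0)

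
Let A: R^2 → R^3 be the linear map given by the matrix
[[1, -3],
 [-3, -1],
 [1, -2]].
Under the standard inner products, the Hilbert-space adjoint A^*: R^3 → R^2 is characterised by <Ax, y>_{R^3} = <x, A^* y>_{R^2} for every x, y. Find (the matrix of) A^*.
A^* = A^T =
[[1, -3, 1],
 [-3, -1, -2]]

For real matrices with standard dot products, the defining identity <Ax, y> = <x, A^* y> gives (Ax)^T y = x^T (A^*) y, i.e. x^T A^T y = x^T (A^*) y. Since this holds for all x, y, we must have A^* = A^T. Therefore
A^* =
[[1, -3, 1],
 [-3, -1, -2]].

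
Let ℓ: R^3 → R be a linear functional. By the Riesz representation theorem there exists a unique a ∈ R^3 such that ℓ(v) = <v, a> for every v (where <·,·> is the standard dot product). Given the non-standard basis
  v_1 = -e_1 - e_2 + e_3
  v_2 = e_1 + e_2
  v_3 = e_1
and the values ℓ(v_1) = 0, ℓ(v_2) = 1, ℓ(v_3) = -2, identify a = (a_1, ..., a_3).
a = (-2, 3, 1)

Write a = (a_1, ..., a_3) in the standard basis. For each basis vector v_i, ℓ(v_i) = <v_i, a> is a linear equation in the a_j's. Collect the n equations into a matrix system V a = ℓ, where row i of V is v_i (expressed in the standard basis). Since V is invertible (lower-triangular with 1s on the diagonal, up to permutation), solve by back-substitution:
  V =
[[-1, -1, 1],
 [1, 1, 0],
 [1, 0, 0]]
  V a = (0, 1, -2)
Solving gives a = (-2, 3, 1).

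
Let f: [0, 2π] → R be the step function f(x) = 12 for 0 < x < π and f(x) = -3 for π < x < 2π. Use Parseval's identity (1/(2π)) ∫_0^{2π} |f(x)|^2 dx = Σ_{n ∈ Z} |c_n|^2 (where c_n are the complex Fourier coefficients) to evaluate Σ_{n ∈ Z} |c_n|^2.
Σ |c_n|^2 = 153/2

Parseval equates the L^2 energy of f (normalised by 1/(2π)) with the ℓ^2 sum of its Fourier coefficients: (1/(2π)) ∫_0^{2π} |f|^2 = Σ |c_n|^2.
Compute the left side: (1/(2π)) [∫_0^π 12^2 dx + ∫_π^{2π} (-3)^2 dx] = (1/(2π)) · (144π + 9π) = (144 + 9)/2 = 153/2.
So Σ_{n ∈ Z} |c_n|^2 = 153/2.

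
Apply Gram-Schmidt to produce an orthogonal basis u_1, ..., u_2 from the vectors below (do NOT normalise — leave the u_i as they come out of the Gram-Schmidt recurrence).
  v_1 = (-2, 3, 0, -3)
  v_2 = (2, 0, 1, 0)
Orthogonal basis:
  u_1 = (-2, 3, 0, -3)
  u_2 = (18/11, 6/11, 1, -6/11)

Apply the Gram-Schmidt recurrence
  u_1 = v_1
  u_i = v_i − Σ_{j<i} ((v_i · u_j) / (u_j · u_j)) · u_j.

Step by step this gives:
  u_1 = (-2, 3, 0, -3)
  u_2 = (18/11, 6/11, 1, -6/11)

Orthogonality check:
  u_2 · u_1 = 0 (should be 0)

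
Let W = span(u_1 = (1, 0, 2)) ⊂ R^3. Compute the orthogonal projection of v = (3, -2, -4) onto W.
proj_W(v) = (-1, 0, -2)

Set up U = [u_1 | ... | u_1] ∈ R^(3×1). The projector onto W = col(U) is P = U (U^T U)^(-1) U^T.
Compute U^T U =
  [5],
and U^T v = (-5).
Solve U^T U · c = U^T v for the coefficients: c = (-1). The projection is proj_W(v) = U c.
Check: (v - proj_W(v)) · u_1 = 0  (should be 0).
Result: proj_W(v) = (-1, 0, -2).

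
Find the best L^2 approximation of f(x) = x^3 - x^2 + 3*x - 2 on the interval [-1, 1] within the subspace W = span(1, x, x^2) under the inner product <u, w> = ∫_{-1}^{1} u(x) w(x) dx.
g(x) = -x^2 + 18*x/5 - 2

The best approximation g ∈ W is the orthogonal projection of f onto W. Writing g = a_0 + a_1 x + a_2 x^2, the coefficients solve the normal equations G · a = b where
  G_{ij} = <φ_i, φ_j> and b_i = <f, φ_i>, with φ_0 = 1, φ_1 = x, φ_2 = x^2.
G =
  [2, 0, 2/3]
  [0, 2/3, 0]
  [2/3, 0, 2/5],
b = (-14/3, 12/5, -26/15).
Solving gives a_0 = -2, a_1 = 18/5, a_2 = -1, so
  g(x) = -x^2 + 18*x/5 - 2.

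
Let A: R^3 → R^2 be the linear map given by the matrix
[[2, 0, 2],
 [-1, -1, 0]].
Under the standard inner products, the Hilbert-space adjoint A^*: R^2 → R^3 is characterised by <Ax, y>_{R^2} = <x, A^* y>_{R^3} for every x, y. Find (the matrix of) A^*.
A^* = A^T =
[[2, -1],
 [0, -1],
 [2, 0]]

For real matrices with standard dot products, the defining identity <Ax, y> = <x, A^* y> gives (Ax)^T y = x^T (A^*) y, i.e. x^T A^T y = x^T (A^*) y. Since this holds for all x, y, we must have A^* = A^T. Therefore
A^* =
[[2, -1],
 [0, -1],
 [2, 0]].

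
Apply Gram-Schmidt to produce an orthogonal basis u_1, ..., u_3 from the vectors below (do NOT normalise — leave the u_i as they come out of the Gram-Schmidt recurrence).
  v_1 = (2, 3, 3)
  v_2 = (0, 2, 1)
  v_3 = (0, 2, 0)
Orthogonal basis:
  u_1 = (2, 3, 3)
  u_2 = (-9/11, 17/22, -5/22)
  u_3 = (12/29, 8/29, -16/29)

Apply the Gram-Schmidt recurrence
  u_1 = v_1
  u_i = v_i − Σ_{j<i} ((v_i · u_j) / (u_j · u_j)) · u_j.

Step by step this gives:
  u_1 = (2, 3, 3)
  u_2 = (-9/11, 17/22, -5/22)
  u_3 = (12/29, 8/29, -16/29)

Orthogonality check:
  u_2 · u_1 = 0 (should be 0)
  u_3 · u_1 = 0 (should be 0)
  u_3 · u_2 = 0 (should be 0)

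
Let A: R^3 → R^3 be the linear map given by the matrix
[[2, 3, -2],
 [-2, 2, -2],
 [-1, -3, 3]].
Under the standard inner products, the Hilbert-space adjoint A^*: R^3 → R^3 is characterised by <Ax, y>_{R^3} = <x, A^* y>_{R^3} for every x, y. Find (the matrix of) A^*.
A^* = A^T =
[[2, -2, -1],
 [3, 2, -3],
 [-2, -2, 3]]

For real matrices with standard dot products, the defining identity <Ax, y> = <x, A^* y> gives (Ax)^T y = x^T (A^*) y, i.e. x^T A^T y = x^T (A^*) y. Since this holds for all x, y, we must have A^* = A^T. Therefore
A^* =
[[2, -2, -1],
 [3, 2, -3],
 [-2, -2, 3]].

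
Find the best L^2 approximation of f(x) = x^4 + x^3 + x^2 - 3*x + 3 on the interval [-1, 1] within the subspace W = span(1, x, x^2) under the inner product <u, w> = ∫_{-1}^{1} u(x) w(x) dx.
g(x) = 13*x^2/7 - 12*x/5 + 102/35

The best approximation g ∈ W is the orthogonal projection of f onto W. Writing g = a_0 + a_1 x + a_2 x^2, the coefficients solve the normal equations G · a = b where
  G_{ij} = <φ_i, φ_j> and b_i = <f, φ_i>, with φ_0 = 1, φ_1 = x, φ_2 = x^2.
G =
  [2, 0, 2/3]
  [0, 2/3, 0]
  [2/3, 0, 2/5],
b = (106/15, -8/5, 94/35).
Solving gives a_0 = 102/35, a_1 = -12/5, a_2 = 13/7, so
  g(x) = 13*x^2/7 - 12*x/5 + 102/35.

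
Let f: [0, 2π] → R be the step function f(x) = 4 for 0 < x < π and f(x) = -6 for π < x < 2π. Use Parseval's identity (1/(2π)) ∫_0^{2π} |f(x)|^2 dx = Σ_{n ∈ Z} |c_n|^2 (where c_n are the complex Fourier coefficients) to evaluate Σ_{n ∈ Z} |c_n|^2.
Σ |c_n|^2 = 26

Parseval equates the L^2 energy of f (normalised by 1/(2π)) with the ℓ^2 sum of its Fourier coefficients: (1/(2π)) ∫_0^{2π} |f|^2 = Σ |c_n|^2.
Compute the left side: (1/(2π)) [∫_0^π 4^2 dx + ∫_π^{2π} (-6)^2 dx] = (1/(2π)) · (16π + 36π) = (16 + 36)/2 = 26.
So Σ_{n ∈ Z} |c_n|^2 = 26.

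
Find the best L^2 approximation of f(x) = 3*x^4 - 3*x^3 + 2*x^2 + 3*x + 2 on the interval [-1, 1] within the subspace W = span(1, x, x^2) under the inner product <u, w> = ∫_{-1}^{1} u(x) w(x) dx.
g(x) = 32*x^2/7 + 6*x/5 + 61/35

The best approximation g ∈ W is the orthogonal projection of f onto W. Writing g = a_0 + a_1 x + a_2 x^2, the coefficients solve the normal equations G · a = b where
  G_{ij} = <φ_i, φ_j> and b_i = <f, φ_i>, with φ_0 = 1, φ_1 = x, φ_2 = x^2.
G =
  [2, 0, 2/3]
  [0, 2/3, 0]
  [2/3, 0, 2/5],
b = (98/15, 4/5, 314/105).
Solving gives a_0 = 61/35, a_1 = 6/5, a_2 = 32/7, so
  g(x) = 32*x^2/7 + 6*x/5 + 61/35.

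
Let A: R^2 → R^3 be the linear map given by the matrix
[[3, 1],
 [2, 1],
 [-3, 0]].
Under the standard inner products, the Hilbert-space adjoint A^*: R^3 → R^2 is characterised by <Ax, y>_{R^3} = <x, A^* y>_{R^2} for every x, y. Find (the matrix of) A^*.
A^* = A^T =
[[3, 2, -3],
 [1, 1, 0]]

For real matrices with standard dot products, the defining identity <Ax, y> = <x, A^* y> gives (Ax)^T y = x^T (A^*) y, i.e. x^T A^T y = x^T (A^*) y. Since this holds for all x, y, we must have A^* = A^T. Therefore
A^* =
[[3, 2, -3],
 [1, 1, 0]].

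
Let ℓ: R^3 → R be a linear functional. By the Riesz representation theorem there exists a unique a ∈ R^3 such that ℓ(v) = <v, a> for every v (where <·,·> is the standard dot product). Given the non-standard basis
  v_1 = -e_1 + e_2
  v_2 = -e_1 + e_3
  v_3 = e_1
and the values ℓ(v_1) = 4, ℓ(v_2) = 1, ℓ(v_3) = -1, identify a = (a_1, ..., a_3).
a = (-1, 3, 0)

Write a = (a_1, ..., a_3) in the standard basis. For each basis vector v_i, ℓ(v_i) = <v_i, a> is a linear equation in the a_j's. Collect the n equations into a matrix system V a = ℓ, where row i of V is v_i (expressed in the standard basis). Since V is invertible (lower-triangular with 1s on the diagonal, up to permutation), solve by back-substitution:
  V =
[[-1, 1, 0],
 [-1, 0, 1],
 [1, 0, 0]]
  V a = (4, 1, -1)
Solving gives a = (-1, 3, 0).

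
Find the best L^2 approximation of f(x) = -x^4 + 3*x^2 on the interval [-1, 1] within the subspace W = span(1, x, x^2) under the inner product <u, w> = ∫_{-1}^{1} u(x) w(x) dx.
g(x) = 15*x^2/7 + 3/35

The best approximation g ∈ W is the orthogonal projection of f onto W. Writing g = a_0 + a_1 x + a_2 x^2, the coefficients solve the normal equations G · a = b where
  G_{ij} = <φ_i, φ_j> and b_i = <f, φ_i>, with φ_0 = 1, φ_1 = x, φ_2 = x^2.
G =
  [2, 0, 2/3]
  [0, 2/3, 0]
  [2/3, 0, 2/5],
b = (8/5, 0, 32/35).
Solving gives a_0 = 3/35, a_1 = 0, a_2 = 15/7, so
  g(x) = 15*x^2/7 + 3/35.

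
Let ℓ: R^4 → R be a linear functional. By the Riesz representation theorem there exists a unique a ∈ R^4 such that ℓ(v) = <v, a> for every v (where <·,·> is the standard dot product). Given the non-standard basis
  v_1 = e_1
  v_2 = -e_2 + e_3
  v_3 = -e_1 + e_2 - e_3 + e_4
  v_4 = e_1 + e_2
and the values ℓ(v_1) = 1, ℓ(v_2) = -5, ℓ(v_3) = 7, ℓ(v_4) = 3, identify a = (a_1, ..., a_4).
a = (1, 2, -3, 3)

Write a = (a_1, ..., a_4) in the standard basis. For each basis vector v_i, ℓ(v_i) = <v_i, a> is a linear equation in the a_j's. Collect the n equations into a matrix system V a = ℓ, where row i of V is v_i (expressed in the standard basis). Since V is invertible (lower-triangular with 1s on the diagonal, up to permutation), solve by back-substitution:
  V =
[[1, 0, 0, 0],
 [0, -1, 1, 0],
 [-1, 1, -1, 1],
 [1, 1, 0, 0]]
  V a = (1, -5, 7, 3)
Solving gives a = (1, 2, -3, 3).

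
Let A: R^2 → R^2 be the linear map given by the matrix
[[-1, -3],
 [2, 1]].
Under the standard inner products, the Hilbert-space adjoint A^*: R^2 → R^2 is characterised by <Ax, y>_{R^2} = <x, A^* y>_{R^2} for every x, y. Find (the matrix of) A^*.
A^* = A^T =
[[-1, 2],
 [-3, 1]]

For real matrices with standard dot products, the defining identity <Ax, y> = <x, A^* y> gives (Ax)^T y = x^T (A^*) y, i.e. x^T A^T y = x^T (A^*) y. Since this holds for all x, y, we must have A^* = A^T. Therefore
A^* =
[[-1, 2],
 [-3, 1]].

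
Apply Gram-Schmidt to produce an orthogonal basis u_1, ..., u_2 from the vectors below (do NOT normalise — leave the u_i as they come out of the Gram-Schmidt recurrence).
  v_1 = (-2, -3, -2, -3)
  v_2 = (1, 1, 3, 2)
Orthogonal basis:
  u_1 = (-2, -3, -2, -3)
  u_2 = (-4/13, -25/26, 22/13, 1/26)

Apply the Gram-Schmidt recurrence
  u_1 = v_1
  u_i = v_i − Σ_{j<i} ((v_i · u_j) / (u_j · u_j)) · u_j.

Step by step this gives:
  u_1 = (-2, -3, -2, -3)
  u_2 = (-4/13, -25/26, 22/13, 1/26)

Orthogonality check:
  u_2 · u_1 = 0 (should be 0)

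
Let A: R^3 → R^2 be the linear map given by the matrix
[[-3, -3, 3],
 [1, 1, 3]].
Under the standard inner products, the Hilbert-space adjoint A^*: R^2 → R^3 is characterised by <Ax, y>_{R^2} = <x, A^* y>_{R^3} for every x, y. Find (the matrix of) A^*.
A^* = A^T =
[[-3, 1],
 [-3, 1],
 [3, 3]]

For real matrices with standard dot products, the defining identity <Ax, y> = <x, A^* y> gives (Ax)^T y = x^T (A^*) y, i.e. x^T A^T y = x^T (A^*) y. Since this holds for all x, y, we must have A^* = A^T. Therefore
A^* =
[[-3, 1],
 [-3, 1],
 [3, 3]].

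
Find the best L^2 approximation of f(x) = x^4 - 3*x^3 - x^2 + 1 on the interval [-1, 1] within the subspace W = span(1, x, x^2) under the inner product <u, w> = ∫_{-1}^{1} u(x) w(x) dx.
g(x) = -x^2/7 - 9*x/5 + 32/35

The best approximation g ∈ W is the orthogonal projection of f onto W. Writing g = a_0 + a_1 x + a_2 x^2, the coefficients solve the normal equations G · a = b where
  G_{ij} = <φ_i, φ_j> and b_i = <f, φ_i>, with φ_0 = 1, φ_1 = x, φ_2 = x^2.
G =
  [2, 0, 2/3]
  [0, 2/3, 0]
  [2/3, 0, 2/5],
b = (26/15, -6/5, 58/105).
Solving gives a_0 = 32/35, a_1 = -9/5, a_2 = -1/7, so
  g(x) = -x^2/7 - 9*x/5 + 32/35.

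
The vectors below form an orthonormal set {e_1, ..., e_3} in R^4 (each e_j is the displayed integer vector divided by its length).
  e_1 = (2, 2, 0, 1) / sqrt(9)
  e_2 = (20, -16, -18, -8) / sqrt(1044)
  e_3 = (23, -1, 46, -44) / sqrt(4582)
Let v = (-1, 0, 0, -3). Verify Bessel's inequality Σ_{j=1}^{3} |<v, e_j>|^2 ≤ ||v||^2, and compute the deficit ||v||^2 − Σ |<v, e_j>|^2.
Σ |<v, e_j>|^2 = 851/158; ||v||^2 = 10; deficit = 729/158

Write each e_j = u_j / sqrt(<u_j, u_j>) where u_j is the displayed integer vector. Then <v, e_j> = <v, u_j> / sqrt(<u_j, u_j>), so |<v, e_j>|^2 = <v, u_j>^2 / <u_j, u_j>.
Coefficients: <v, e_1> = -5/sqrt(9), <v, e_2> = 4/sqrt(1044), <v, e_3> = 109/sqrt(4582).
Square and sum: Σ |<v, e_j>|^2 = 851/158.
Compute ||v||^2 = v·v = 10.
Deficit = 10 − 851/158 = 729/158 ≥ 0, confirming Bessel's inequality. (The deficit equals ||v − Σ <v,e_j> e_j||^2, the squared distance from v to span{e_j}.)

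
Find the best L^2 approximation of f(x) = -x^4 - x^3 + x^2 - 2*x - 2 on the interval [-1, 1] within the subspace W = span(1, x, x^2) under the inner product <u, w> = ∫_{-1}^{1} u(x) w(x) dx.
g(x) = x^2/7 - 13*x/5 - 67/35

The best approximation g ∈ W is the orthogonal projection of f onto W. Writing g = a_0 + a_1 x + a_2 x^2, the coefficients solve the normal equations G · a = b where
  G_{ij} = <φ_i, φ_j> and b_i = <f, φ_i>, with φ_0 = 1, φ_1 = x, φ_2 = x^2.
G =
  [2, 0, 2/3]
  [0, 2/3, 0]
  [2/3, 0, 2/5],
b = (-56/15, -26/15, -128/105).
Solving gives a_0 = -67/35, a_1 = -13/5, a_2 = 1/7, so
  g(x) = x^2/7 - 13*x/5 - 67/35.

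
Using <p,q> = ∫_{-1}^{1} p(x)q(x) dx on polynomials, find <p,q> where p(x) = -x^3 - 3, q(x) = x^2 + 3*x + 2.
<p,q> = -76/5

Expand the product: p(x)·q(x) = -x^5 - 3*x^4 - 2*x^3 - 3*x^2 - 9*x - 6.
∫_{-1}^{1} of each monomial x^k gives [2/(k+1) if k even, 0 if k odd]. Integrating term-by-term (or equivalently evaluating the antiderivative F(x) = -x^6/6 - 3*x^5/5 - x^4/2 - x^3 - 9*x^2/2 - 6*x at the endpoints):
  F(1) − F(−1) = -383/30 − (73/30) = -76/5.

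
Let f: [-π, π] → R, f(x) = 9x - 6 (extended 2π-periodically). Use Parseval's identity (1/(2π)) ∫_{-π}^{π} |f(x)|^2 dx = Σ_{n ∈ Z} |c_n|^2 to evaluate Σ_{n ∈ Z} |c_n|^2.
Σ |c_n|^2 = 27π^2 + 36

Expand and integrate term by term over [-π, π]:
  ∫ (9x)^2 dx = 81·(2π^3/3); ∫ 2·9·(-6)·x dx = 0 (odd integrand); ∫ (-6)^2 dx = 36·2π.
So (1/(2π)) ∫_{-π}^{π} (9x - 6)^2 dx = 81π^2/3 + 36 = 27π^2 + 36.
Parseval ⇒ Σ |c_n|^2 = 27π^2 + 36.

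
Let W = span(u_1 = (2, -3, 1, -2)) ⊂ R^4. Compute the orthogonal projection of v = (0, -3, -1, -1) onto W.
proj_W(v) = (10/9, -5/3, 5/9, -10/9)

Set up U = [u_1 | ... | u_1] ∈ R^(4×1). The projector onto W = col(U) is P = U (U^T U)^(-1) U^T.
Compute U^T U =
  [18],
and U^T v = (10).
Solve U^T U · c = U^T v for the coefficients: c = (5/9). The projection is proj_W(v) = U c.
Check: (v - proj_W(v)) · u_1 = 0  (should be 0).
Result: proj_W(v) = (10/9, -5/3, 5/9, -10/9).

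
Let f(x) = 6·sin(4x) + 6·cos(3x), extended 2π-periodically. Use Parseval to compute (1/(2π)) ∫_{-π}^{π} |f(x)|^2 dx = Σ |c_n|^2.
Σ |c_n|^2 = 36

Expand |f|^2 and use orthogonality of {sin(nx), cos(mx)} on [-π, π]:
  ∫_{-π}^{π} sin(nx)^2 dx = π, ∫ cos(mx)^2 dx = π, and cross terms integrate to 0.
So ∫_{-π}^{π} f(x)^2 dx = 6^2 · π + 6^2 · π = (36 + 36)π.
Divide by 2π: (36 + 36)/2 = 36.
By Parseval, this equals Σ |c_n|^2.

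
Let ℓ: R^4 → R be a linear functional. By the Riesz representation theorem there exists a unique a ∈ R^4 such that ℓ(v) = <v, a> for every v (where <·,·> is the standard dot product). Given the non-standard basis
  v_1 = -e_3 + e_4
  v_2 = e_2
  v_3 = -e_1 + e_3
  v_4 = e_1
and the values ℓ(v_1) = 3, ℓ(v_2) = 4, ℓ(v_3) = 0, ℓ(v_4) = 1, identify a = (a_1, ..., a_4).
a = (1, 4, 1, 4)

Write a = (a_1, ..., a_4) in the standard basis. For each basis vector v_i, ℓ(v_i) = <v_i, a> is a linear equation in the a_j's. Collect the n equations into a matrix system V a = ℓ, where row i of V is v_i (expressed in the standard basis). Since V is invertible (lower-triangular with 1s on the diagonal, up to permutation), solve by back-substitution:
  V =
[[0, 0, -1, 1],
 [0, 1, 0, 0],
 [-1, 0, 1, 0],
 [1, 0, 0, 0]]
  V a = (3, 4, 0, 1)
Solving gives a = (1, 4, 1, 4).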